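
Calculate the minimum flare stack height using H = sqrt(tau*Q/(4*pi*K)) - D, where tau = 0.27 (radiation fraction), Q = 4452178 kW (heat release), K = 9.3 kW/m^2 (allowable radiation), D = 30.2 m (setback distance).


tau*Q/(4*pi*K) = 0.27 * 4452178 / (4 * pi * 9.3) = 10285.9
sqrt(10285.9) = 101.419
H = 101.419 - 30.2 = 71.22

71.22 m


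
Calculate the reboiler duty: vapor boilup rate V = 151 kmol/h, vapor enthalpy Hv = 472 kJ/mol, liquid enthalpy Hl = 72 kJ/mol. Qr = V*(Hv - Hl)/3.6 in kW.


Qr = 151 * (472 - 72) / 3.6 = 151 * 400 / 3.6 = 16780

16780 kW


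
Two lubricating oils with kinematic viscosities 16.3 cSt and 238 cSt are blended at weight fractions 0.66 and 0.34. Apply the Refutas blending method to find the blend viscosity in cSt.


Refutas method: VBN_i = 14.534*ln(ln(visc_i + 0.8)) + 10.975, blended linearly by mass fraction; since VBN is linear in VBI_i = ln(ln(visc_i + 0.8)) and the fractions sum to 1, blend VBI directly: visc = exp(exp(VBI_blend)) - 0.8
VBI_1 = ln(ln(16.3 + 0.8)) = 1.04348
VBI_2 = ln(ln(238 + 0.8)) = 1.70031
VBI_blend = 0.66 * 1.04348 + 0.34 * 1.70031 = 1.2668
visc_blend = exp(exp(1.2668)) - 0.8 = 34.00

34.00 cSt


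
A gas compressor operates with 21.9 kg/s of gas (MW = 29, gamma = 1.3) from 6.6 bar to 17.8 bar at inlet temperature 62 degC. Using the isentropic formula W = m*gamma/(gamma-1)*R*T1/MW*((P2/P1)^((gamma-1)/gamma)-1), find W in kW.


Isentropic work: W = m*(gamma/(gamma-1))*(R*T1/MW)*((P2/P1)^((gamma-1)/gamma) - 1)
T1 = 62 + 273.15 = 335.15 K
Pressure ratio = 17.8 / 6.6 = 2.69697
Exponent = (1.3 - 1)/1.3 = 0.230769
(P2/P1)^exp - 1 = 2.69697^0.230769 - 1 = 0.257282
W = 21.9 * 1.3 / 0.3 * 8.314 * 335.15 / 29 * 0.257282 = 2346

2346 kW


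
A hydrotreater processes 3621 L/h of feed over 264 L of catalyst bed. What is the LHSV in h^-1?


LHSV = volumetric feed rate / catalyst volume
= 3621 L/h / 264 L
= 13.72 h^-1

13.72 h^-1


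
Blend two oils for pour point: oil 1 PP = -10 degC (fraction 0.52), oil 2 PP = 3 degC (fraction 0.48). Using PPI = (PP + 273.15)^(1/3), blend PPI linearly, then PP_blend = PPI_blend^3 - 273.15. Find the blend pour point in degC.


PPI_1 = (-10 + 273.15)^(1/3) = 6.408176
PPI_2 = (3 + 273.15)^(1/3) = 6.512009
PPI_blend = 0.52 * 6.408176 + 0.48 * 6.512009 = 6.458016
PP_blend = 6.458016^3 - 273.15 = 269.3378 - 273.15 = -3.81

-3.81 degC


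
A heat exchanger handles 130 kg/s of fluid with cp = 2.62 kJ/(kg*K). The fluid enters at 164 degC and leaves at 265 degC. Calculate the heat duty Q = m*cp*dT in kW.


Q = m_dot * cp * delta_T
delta_T = 265 - 164 = 101 K
Q = 130 * 2.62 * 101
= 340.6 * 101
= 34400.6 kW

34400.6 kW


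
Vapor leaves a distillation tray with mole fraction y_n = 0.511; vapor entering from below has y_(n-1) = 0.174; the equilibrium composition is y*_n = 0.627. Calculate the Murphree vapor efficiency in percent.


Murphree vapor efficiency: EMV = (y_n - y_(n-1)) / (y*_n - y_(n-1)) * 100
EMV = (0.511 - 0.174) / (0.627 - 0.174) * 100 = 0.337 / 0.453 * 100 = 74.39

74.39 %


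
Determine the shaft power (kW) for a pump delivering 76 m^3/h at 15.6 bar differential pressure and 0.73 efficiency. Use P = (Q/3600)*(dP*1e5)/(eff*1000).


Q = 76 / 3600 = 0.0211111 m^3/s
P = 0.0211111 * (15.6 * 1e5) / 0.73 / 1000 = 45.11

45.11 kW


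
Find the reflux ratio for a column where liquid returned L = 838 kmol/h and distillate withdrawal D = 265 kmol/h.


Reflux ratio definition: R = L / D (liquid returned / distillate withdrawn)
L = 838 kmol/h, D = 265 kmol/h
R = 838 / 265 = 3.162

3.162


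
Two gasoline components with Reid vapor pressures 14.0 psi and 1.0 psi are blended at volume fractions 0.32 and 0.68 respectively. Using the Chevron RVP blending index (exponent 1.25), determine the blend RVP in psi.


Chevron index: RVP_blend = (sum xi*RVPi^1.25)^(1/1.25)
RVP^1.25 terms: 0.32 * 14.0^1.25 + 0.68 * 1.0^1.25 = 9.34583
RVP_blend = 9.34583^(1/1.25) = 5.977

5.977 psi


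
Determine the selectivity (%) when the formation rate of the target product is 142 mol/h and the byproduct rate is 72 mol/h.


Selectivity = desired / (desired + undesired) * 100
Total products = 142 + 72 = 214 mol/h
S = 142 / 214 * 100
= 0.6636 * 100
= 66.36 %

66.36 %


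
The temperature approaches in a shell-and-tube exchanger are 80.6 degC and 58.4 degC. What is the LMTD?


LMTD = (dT1 - dT2) / ln(dT1/dT2)
= (80.6 - 58.4) / ln(80.6 / 58.4) = 22.2 / 0.322183 = 68.90

68.90 degC


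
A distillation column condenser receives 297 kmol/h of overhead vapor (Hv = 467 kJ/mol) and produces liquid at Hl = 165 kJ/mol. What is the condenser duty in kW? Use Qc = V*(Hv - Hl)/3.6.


Qc = 297 * (467 - 165) / 3.6 = 297 * 302 / 3.6 = 24920

24920 kW


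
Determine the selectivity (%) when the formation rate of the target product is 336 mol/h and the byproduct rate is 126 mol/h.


Selectivity = desired / (desired + undesired) * 100
Total products = 336 + 126 = 462 mol/h
S = 336 / 462 * 100
= 0.7273 * 100
= 72.73 %

72.73 %


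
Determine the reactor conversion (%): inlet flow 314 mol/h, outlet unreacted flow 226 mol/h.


X = (F_in - F_out) / F_in * 100
Moles reacted = 314 - 226 = 88
X = 88 / 314 * 100
= 0.2803 * 100
= 28.03 %

28.03 %


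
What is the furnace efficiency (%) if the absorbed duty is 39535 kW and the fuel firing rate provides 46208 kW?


Furnace efficiency = Q_absorbed / Q_fuel * 100
= 39535 / 46208 * 100 = 85.56

85.56 %


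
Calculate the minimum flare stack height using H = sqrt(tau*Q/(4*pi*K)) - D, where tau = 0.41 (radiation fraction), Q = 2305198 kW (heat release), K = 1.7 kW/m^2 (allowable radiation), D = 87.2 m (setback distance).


tau*Q/(4*pi*K) = 0.41 * 2305198 / (4 * pi * 1.7) = 44241.9
sqrt(44241.9) = 210.338
H = 210.338 - 87.2 = 123.1

123.1 m


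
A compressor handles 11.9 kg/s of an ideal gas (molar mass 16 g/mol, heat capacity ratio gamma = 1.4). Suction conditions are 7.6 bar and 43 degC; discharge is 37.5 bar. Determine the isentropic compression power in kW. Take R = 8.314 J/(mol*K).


Isentropic work: W = m*(gamma/(gamma-1))*(R*T1/MW)*((P2/P1)^((gamma-1)/gamma) - 1)
T1 = 43 + 273.15 = 316.15 K
Pressure ratio = 37.5 / 7.6 = 4.93421
Exponent = (1.4 - 1)/1.4 = 0.285714
(P2/P1)^exp - 1 = 4.93421^0.285714 - 1 = 0.577836
W = 11.9 * 1.4 / 0.4 * 8.314 * 316.15 / 16 * 0.577836 = 3954

3954 kW


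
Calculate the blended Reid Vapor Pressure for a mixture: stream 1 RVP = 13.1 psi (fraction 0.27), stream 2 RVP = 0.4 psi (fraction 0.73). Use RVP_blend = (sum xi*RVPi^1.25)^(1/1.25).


Chevron index: RVP_blend = (sum xi*RVPi^1.25)^(1/1.25)
RVP^1.25 terms: 0.27 * 13.1^1.25 + 0.73 * 0.4^1.25 = 6.96126
RVP_blend = 6.96126^(1/1.25) = 4.722

4.722 psi


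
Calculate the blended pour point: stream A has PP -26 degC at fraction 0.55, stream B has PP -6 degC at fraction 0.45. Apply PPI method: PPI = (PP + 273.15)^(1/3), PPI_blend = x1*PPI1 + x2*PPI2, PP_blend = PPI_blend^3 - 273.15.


PPI_1 = (-26 + 273.15)^(1/3) = 6.275575
PPI_2 = (-6 + 273.15)^(1/3) = 6.440482
PPI_blend = 0.55 * 6.275575 + 0.45 * 6.440482 = 6.349783
PP_blend = 6.349783^3 - 273.15 = 256.0216 - 273.15 = -17.13

-17.13 degC


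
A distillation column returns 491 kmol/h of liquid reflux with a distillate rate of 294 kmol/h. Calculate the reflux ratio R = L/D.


Reflux ratio definition: R = L / D (liquid returned / distillate withdrawn)
L = 491 kmol/h, D = 294 kmol/h
R = 491 / 294 = 1.670

1.670


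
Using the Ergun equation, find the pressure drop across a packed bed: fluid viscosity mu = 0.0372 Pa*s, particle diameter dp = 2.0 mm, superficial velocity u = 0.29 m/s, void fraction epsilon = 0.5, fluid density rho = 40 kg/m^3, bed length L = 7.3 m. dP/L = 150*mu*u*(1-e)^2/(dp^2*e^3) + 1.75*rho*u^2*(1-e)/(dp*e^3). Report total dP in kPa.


dp = 2.0 mm = 0.002 m
Viscous term = 150*0.0372*0.29*(1-0.5)^2 / (0.002^2*0.5^3) = 809100
Inertial term = 1.75*40*0.29^2*(1-0.5) / (0.002*0.5^3) = 11774
dP/L = 809100 + 11774 = 820874 Pa/m
dP = 820874 * 7.3 / 1000 = 5992 kPa

5992 kPa


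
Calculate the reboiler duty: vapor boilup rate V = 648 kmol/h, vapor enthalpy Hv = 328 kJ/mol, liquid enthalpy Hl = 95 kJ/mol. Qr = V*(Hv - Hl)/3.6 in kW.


Qr = 648 * (328 - 95) / 3.6 = 648 * 233 / 3.6 = 41940

41940 kW


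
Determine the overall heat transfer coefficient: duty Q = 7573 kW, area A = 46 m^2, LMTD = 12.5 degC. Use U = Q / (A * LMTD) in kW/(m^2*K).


From Q = U*A*LMTD, U = Q / (A * LMTD)
U = 7573 / (46 * 12.5) = 7573 / 575 = 13.17

13.17 kW/(m^2*K)


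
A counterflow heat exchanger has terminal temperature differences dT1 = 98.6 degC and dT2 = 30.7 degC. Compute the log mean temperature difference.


LMTD = (dT1 - dT2) / ln(dT1/dT2)
= (98.6 - 30.7) / ln(98.6 / 30.7) = 67.9 / 1.16681 = 58.19

58.19 degC


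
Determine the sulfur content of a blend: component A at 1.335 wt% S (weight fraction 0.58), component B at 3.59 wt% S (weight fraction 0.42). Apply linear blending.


Linear sulfur blending: S_blend = x1*S1 + x2*S2
Contribution 1: 0.58 * 1.335 = 0.7743 wt%
Contribution 2: 0.42 * 3.59 = 1.5078 wt%
S_blend = 0.7743 + 1.5078 = 2.2821

2.2821 wt%


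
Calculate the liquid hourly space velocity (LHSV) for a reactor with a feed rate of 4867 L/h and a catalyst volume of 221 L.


LHSV = volumetric feed rate / catalyst volume
= 4867 L/h / 221 L
= 22.02 h^-1

22.02 h^-1


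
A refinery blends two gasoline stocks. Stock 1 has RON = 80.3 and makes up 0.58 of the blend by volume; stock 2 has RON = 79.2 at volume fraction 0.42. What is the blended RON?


Linear blending: RON_blend = sum(vi * RONi)
Contribution 1: 0.58 * 80.3 = 46.574
Contribution 2: 0.42 * 79.2 = 33.264
RON_blend = 46.574 + 33.264 = 79.838

79.838


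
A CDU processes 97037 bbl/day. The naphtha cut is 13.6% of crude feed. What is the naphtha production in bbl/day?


Crude throughput = 97037 bbl/day
Fraction yield = 13.6%
yield = throughput * fraction / 100
yield = 97037 * 13.6 / 100 = 13197.032

13197.032 bbl/day


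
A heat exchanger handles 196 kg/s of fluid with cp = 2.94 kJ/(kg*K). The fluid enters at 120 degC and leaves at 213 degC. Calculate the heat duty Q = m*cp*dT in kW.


Q = m_dot * cp * delta_T
delta_T = 213 - 120 = 93 K
Q = 196 * 2.94 * 93
= 576.24 * 93
= 53590.32 kW

53590.32 kW


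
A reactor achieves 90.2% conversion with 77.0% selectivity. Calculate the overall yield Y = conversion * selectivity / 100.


Overall yield = conversion (%) * selectivity (%) / 100
Conversion = 90.2%, Selectivity = 77.0%
Y = 90.2 * 77.0 / 100
= 69.454 %

69.454 %


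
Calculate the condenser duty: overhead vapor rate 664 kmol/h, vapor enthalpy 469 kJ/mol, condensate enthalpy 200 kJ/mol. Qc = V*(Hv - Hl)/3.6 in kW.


Qc = 664 * (469 - 200) / 3.6 = 664 * 269 / 3.6 = 49620

49620 kW


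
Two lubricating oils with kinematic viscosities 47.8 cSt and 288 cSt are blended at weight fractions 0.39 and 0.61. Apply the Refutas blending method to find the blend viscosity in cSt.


Refutas method: VBN_i = 14.534*ln(ln(visc_i + 0.8)) + 10.975, blended linearly by mass fraction; since VBN is linear in VBI_i = ln(ln(visc_i + 0.8)) and the fractions sum to 1, blend VBI directly: visc = exp(exp(VBI_blend)) - 0.8
VBI_1 = ln(ln(47.8 + 0.8)) = 1.35677
VBI_2 = ln(ln(288 + 0.8)) = 1.73444
VBI_blend = 0.39 * 1.35677 + 0.61 * 1.73444 = 1.58715
visc_blend = exp(exp(1.58715)) - 0.8 = 132.1

132.1 cSt


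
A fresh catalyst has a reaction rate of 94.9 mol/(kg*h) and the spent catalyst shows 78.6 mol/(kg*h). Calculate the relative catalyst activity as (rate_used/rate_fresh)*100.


Activity (%) = (rate_used / rate_fresh) * 100
rate_used = 78.6, rate_fresh = 94.9
= (78.6 / 94.9) * 100
= 0.8282 * 100 = 82.82

82.82 %


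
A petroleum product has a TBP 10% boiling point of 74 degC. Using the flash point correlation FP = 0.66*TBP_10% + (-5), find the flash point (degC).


FP = 0.66 * 74 + (-5) = 43.84

43.84 degC


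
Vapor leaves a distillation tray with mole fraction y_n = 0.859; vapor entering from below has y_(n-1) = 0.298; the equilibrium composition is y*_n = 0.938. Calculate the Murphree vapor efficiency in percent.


Murphree vapor efficiency: EMV = (y_n - y_(n-1)) / (y*_n - y_(n-1)) * 100
EMV = (0.859 - 0.298) / (0.938 - 0.298) * 100 = 0.561 / 0.64 * 100 = 87.66

87.66 %


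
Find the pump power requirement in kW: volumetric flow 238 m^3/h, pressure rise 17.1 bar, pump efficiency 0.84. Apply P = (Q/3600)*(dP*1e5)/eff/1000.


Q = 238 / 3600 = 0.0661111 m^3/s
P = 0.0661111 * (17.1 * 1e5) / 0.84 / 1000 = 134.6

134.6 kW


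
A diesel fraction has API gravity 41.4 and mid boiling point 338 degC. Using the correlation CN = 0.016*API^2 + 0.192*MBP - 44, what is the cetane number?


CN = 0.016 * 41.4^2 + 0.192 * 338 - 44
CN = 27.42336 + 64.896 - 44 = 48.31936

48.31936


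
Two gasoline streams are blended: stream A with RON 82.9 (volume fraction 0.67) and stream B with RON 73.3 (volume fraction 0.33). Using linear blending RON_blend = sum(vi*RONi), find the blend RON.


Linear blending: RON_blend = sum(vi * RONi)
Contribution 1: 0.67 * 82.9 = 55.543
Contribution 2: 0.33 * 73.3 = 24.189
RON_blend = 55.543 + 24.189 = 79.732

79.732


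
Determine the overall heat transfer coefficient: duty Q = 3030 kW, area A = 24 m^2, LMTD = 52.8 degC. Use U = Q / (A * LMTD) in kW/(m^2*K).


From Q = U*A*LMTD, U = Q / (A * LMTD)
U = 3030 / (24 * 52.8) = 3030 / 1267.2 = 2.391

2.391 kW/(m^2*K)


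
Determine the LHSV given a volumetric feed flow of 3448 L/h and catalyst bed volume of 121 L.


LHSV = volumetric feed rate / catalyst volume
= 3448 L/h / 121 L
= 28.50 h^-1

28.50 h^-1


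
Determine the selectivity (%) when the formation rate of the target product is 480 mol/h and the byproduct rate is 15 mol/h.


Selectivity = desired / (desired + undesired) * 100
Total products = 480 + 15 = 495 mol/h
S = 480 / 495 * 100
= 0.9697 * 100
= 96.97 %

96.97 %


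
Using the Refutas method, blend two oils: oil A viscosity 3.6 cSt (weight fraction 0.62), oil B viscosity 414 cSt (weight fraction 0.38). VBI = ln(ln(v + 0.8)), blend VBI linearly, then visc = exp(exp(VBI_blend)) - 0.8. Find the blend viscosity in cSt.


Refutas method: VBN_i = 14.534*ln(ln(visc_i + 0.8)) + 10.975, blended linearly by mass fraction; since VBN is linear in VBI_i = ln(ln(visc_i + 0.8)) and the fractions sum to 1, blend VBI directly: visc = exp(exp(VBI_blend)) - 0.8
VBI_1 = ln(ln(3.6 + 0.8)) = 0.393126
VBI_2 = ln(ln(414 + 0.8)) = 1.79638
VBI_blend = 0.62 * 0.393126 + 0.38 * 1.79638 = 0.926363
visc_blend = exp(exp(0.926363)) - 0.8 = 11.69

11.69 cSt


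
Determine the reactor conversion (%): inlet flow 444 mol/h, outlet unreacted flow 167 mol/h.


X = (F_in - F_out) / F_in * 100
Moles reacted = 444 - 167 = 277
X = 277 / 444 * 100
= 0.6239 * 100
= 62.39 %

62.39 %


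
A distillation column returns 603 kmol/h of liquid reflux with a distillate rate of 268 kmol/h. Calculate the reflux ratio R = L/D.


Reflux ratio definition: R = L / D (liquid returned / distillate withdrawn)
L = 603 kmol/h, D = 268 kmol/h
R = 603 / 268 = 2.250

2.250


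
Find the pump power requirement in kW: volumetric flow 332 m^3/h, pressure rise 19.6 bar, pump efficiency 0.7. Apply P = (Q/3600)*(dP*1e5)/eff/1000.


Q = 332 / 3600 = 0.0922222 m^3/s
P = 0.0922222 * (19.6 * 1e5) / 0.7 / 1000 = 258.2

258.2 kW


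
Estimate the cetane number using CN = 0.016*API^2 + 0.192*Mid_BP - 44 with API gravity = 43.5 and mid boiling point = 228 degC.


CN = 0.016 * 43.5^2 + 0.192 * 228 - 44
CN = 30.276 + 43.776 - 44 = 30.052

30.052


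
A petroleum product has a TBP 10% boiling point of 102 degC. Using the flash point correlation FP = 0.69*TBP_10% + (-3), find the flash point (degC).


FP = 0.69 * 102 + (-3) = 67.38

67.38 degC


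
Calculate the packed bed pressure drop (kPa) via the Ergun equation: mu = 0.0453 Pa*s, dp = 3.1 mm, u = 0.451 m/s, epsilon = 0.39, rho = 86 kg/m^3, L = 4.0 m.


dp = 3.1 mm = 0.0031 m
Viscous term = 150*0.0453*0.451*(1-0.39)^2 / (0.0031^2*0.39^3) = 2000360
Inertial term = 1.75*86*0.451^2*(1-0.39) / (0.0031*0.39^3) = 101546
dP/L = 2000360 + 101546 = 2101910 Pa/m
dP = 2101910 * 4.0 / 1000 = 8408 kPa

8408 kPa


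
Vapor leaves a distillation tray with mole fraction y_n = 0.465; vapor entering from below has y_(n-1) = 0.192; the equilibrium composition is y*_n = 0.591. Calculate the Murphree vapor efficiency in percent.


Murphree vapor efficiency: EMV = (y_n - y_(n-1)) / (y*_n - y_(n-1)) * 100
EMV = (0.465 - 0.192) / (0.591 - 0.192) * 100 = 0.273 / 0.399 * 100 = 68.42

68.42 %


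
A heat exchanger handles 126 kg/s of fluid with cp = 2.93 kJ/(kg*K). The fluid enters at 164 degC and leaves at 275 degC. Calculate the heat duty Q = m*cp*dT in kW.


Q = m_dot * cp * delta_T
delta_T = 275 - 164 = 111 K
Q = 126 * 2.93 * 111
= 369.18 * 111
= 40978.98 kW

40978.98 kW


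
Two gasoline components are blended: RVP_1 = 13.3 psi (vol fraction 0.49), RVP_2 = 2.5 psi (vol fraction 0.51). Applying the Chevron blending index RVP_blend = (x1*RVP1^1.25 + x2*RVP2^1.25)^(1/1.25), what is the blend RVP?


Chevron index: RVP_blend = (sum xi*RVPi^1.25)^(1/1.25)
RVP^1.25 terms: 0.49 * 13.3^1.25 + 0.51 * 2.5^1.25 = 14.0487
RVP_blend = 14.0487^(1/1.25) = 8.281

8.281 psi


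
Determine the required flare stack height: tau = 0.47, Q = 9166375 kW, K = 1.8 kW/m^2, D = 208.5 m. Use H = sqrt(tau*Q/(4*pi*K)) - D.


tau*Q/(4*pi*K) = 0.47 * 9166375 / (4 * pi * 1.8) = 190464
sqrt(190464) = 436.422
H = 436.422 - 208.5 = 227.9

227.9 m


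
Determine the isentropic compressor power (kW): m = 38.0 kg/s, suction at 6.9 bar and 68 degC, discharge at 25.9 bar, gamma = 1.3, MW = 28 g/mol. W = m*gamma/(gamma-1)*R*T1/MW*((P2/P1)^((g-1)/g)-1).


Isentropic work: W = m*(gamma/(gamma-1))*(R*T1/MW)*((P2/P1)^((gamma-1)/gamma) - 1)
T1 = 68 + 273.15 = 341.15 K
Pressure ratio = 25.9 / 6.9 = 3.75362
Exponent = (1.3 - 1)/1.3 = 0.230769
(P2/P1)^exp - 1 = 3.75362^0.230769 - 1 = 0.356955
W = 38.0 * 1.3 / 0.3 * 8.314 * 341.15 / 28 * 0.356955 = 5954

5954 kW


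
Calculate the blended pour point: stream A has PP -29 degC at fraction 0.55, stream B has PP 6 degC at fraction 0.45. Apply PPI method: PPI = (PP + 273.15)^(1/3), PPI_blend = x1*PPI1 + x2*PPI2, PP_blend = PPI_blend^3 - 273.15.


PPI_1 = (-29 + 273.15)^(1/3) = 6.25008
PPI_2 = (6 + 273.15)^(1/3) = 6.535506
PPI_blend = 0.55 * 6.25008 + 0.45 * 6.535506 = 6.378522
PP_blend = 6.378522^3 - 273.15 = 259.5136 - 273.15 = -13.64

-13.64 degC


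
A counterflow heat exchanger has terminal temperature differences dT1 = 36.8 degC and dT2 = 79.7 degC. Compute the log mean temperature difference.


LMTD = (dT1 - dT2) / ln(dT1/dT2)
= (36.8 - 79.7) / ln(36.8 / 79.7) = -42.9 / -0.772772 = 55.51

55.51 degC


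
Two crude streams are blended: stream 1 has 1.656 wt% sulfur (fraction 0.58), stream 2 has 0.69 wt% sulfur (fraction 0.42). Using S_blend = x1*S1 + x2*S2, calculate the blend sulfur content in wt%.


Linear sulfur blending: S_blend = x1*S1 + x2*S2
Contribution 1: 0.58 * 1.656 = 0.96048 wt%
Contribution 2: 0.42 * 0.69 = 0.2898 wt%
S_blend = 0.96048 + 0.2898 = 1.25028

1.25028 wt%


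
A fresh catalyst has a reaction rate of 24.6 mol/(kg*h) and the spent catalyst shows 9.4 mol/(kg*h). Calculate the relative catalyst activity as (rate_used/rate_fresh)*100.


Activity (%) = (rate_used / rate_fresh) * 100
rate_used = 9.4, rate_fresh = 24.6
= (9.4 / 24.6) * 100
= 0.3821 * 100 = 38.21

38.21 %


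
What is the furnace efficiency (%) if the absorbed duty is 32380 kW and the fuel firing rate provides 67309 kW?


Furnace efficiency = Q_absorbed / Q_fuel * 100
= 32380 / 67309 * 100 = 48.11

48.11 %


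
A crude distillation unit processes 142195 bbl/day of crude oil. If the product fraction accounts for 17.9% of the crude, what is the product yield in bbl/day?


Crude throughput = 142195 bbl/day
Fraction yield = 17.9%
yield = throughput * fraction / 100
yield = 142195 * 17.9 / 100 = 25452.905

25452.905 bbl/day


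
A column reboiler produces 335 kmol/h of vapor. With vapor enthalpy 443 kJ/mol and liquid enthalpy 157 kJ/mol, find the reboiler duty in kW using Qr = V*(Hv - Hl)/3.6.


Qr = 335 * (443 - 157) / 3.6 = 335 * 286 / 3.6 = 26610

26610 kW


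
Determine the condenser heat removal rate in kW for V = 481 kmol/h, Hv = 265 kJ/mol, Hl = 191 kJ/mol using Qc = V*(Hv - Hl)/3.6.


Qc = 481 * (265 - 191) / 3.6 = 481 * 74 / 3.6 = 9887

9887 kW


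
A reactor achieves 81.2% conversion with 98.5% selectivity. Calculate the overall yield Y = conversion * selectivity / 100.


Overall yield = conversion (%) * selectivity (%) / 100
Conversion = 81.2%, Selectivity = 98.5%
Y = 81.2 * 98.5 / 100
= 79.982 %

79.982 %


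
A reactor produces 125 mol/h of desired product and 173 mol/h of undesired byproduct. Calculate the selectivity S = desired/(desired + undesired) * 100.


Selectivity = desired / (desired + undesired) * 100
Total products = 125 + 173 = 298 mol/h
S = 125 / 298 * 100
= 0.4195 * 100
= 41.95 %

41.95 %


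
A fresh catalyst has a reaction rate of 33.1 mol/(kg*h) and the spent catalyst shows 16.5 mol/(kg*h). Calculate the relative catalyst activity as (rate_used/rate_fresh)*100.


Activity (%) = (rate_used / rate_fresh) * 100
rate_used = 16.5, rate_fresh = 33.1
= (16.5 / 33.1) * 100
= 0.4985 * 100 = 49.85

49.85 %


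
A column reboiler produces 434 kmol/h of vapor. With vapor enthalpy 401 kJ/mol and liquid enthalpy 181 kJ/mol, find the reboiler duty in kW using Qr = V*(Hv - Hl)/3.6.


Qr = 434 * (401 - 181) / 3.6 = 434 * 220 / 3.6 = 26520

26520 kW


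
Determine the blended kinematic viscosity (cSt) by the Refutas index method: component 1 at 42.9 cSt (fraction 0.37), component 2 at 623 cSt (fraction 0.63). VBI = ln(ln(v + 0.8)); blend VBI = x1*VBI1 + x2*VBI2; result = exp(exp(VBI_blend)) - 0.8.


Refutas method: VBN_i = 14.534*ln(ln(visc_i + 0.8)) + 10.975, blended linearly by mass fraction; since VBN is linear in VBI_i = ln(ln(visc_i + 0.8)) and the fractions sum to 1, blend VBI directly: visc = exp(exp(VBI_blend)) - 0.8
VBI_1 = ln(ln(42.9 + 0.8)) = 1.32902
VBI_2 = ln(ln(623 + 0.8)) = 1.86188
VBI_blend = 0.37 * 1.32902 + 0.63 * 1.86188 = 1.66472
visc_blend = exp(exp(1.66472)) - 0.8 = 196.4

196.4 cSt


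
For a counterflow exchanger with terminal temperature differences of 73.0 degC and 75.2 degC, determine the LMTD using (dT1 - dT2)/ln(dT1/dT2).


LMTD = (dT1 - dT2) / ln(dT1/dT2)
= (73.0 - 75.2) / ln(73.0 / 75.2) = -2.2 / -0.0296918 = 74.09

74.09 degC


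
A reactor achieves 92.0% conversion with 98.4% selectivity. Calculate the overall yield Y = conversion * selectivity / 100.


Overall yield = conversion (%) * selectivity (%) / 100
Conversion = 92.0%, Selectivity = 98.4%
Y = 92.0 * 98.4 / 100
= 90.528 %

90.528 %


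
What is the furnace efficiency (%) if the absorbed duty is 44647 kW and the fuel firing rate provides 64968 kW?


Furnace efficiency = Q_absorbed / Q_fuel * 100
= 44647 / 64968 * 100 = 68.72

68.72 %


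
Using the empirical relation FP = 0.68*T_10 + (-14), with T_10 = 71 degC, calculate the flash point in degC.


FP = 0.68 * 71 + (-14) = 34.28

34.28 degC


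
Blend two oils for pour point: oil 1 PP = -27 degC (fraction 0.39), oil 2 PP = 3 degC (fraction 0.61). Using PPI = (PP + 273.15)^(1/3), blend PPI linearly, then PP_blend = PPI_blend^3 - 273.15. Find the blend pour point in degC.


PPI_1 = (-27 + 273.15)^(1/3) = 6.2671
PPI_2 = (3 + 273.15)^(1/3) = 6.512009
PPI_blend = 0.39 * 6.2671 + 0.61 * 6.512009 = 6.416494
PP_blend = 6.416494^3 - 273.15 = 264.176 - 273.15 = -8.97

-8.97 degC


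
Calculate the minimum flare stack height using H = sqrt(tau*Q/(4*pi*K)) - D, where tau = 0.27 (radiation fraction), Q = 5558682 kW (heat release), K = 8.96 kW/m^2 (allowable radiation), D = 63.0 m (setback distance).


tau*Q/(4*pi*K) = 0.27 * 5558682 / (4 * pi * 8.96) = 13329.6
sqrt(13329.6) = 115.454
H = 115.454 - 63.0 = 52.45

52.45 m


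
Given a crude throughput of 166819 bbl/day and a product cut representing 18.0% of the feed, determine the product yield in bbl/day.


Crude throughput = 166819 bbl/day
Fraction yield = 18.0%
yield = throughput * fraction / 100
yield = 166819 * 18.0 / 100 = 30027.42

30027.42 bbl/day


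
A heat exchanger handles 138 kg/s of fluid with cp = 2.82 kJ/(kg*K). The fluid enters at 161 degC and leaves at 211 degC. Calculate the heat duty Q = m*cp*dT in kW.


Q = m_dot * cp * delta_T
delta_T = 211 - 161 = 50 K
Q = 138 * 2.82 * 50
= 389.16 * 50
= 19458 kW

19458 kW


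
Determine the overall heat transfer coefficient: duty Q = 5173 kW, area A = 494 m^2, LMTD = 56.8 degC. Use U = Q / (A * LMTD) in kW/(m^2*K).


From Q = U*A*LMTD, U = Q / (A * LMTD)
U = 5173 / (494 * 56.8) = 5173 / 28059.2 = 0.1844

0.1844 kW/(m^2*K)


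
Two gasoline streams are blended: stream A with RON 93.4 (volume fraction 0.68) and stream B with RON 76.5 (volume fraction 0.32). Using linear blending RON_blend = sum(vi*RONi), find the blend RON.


Linear blending: RON_blend = sum(vi * RONi)
Contribution 1: 0.68 * 93.4 = 63.512
Contribution 2: 0.32 * 76.5 = 24.48
RON_blend = 63.512 + 24.48 = 87.992

87.992


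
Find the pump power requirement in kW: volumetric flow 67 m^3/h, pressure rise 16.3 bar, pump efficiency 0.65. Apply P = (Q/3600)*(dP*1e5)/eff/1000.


Q = 67 / 3600 = 0.0186111 m^3/s
P = 0.0186111 * (16.3 * 1e5) / 0.65 / 1000 = 46.67

46.67 kW


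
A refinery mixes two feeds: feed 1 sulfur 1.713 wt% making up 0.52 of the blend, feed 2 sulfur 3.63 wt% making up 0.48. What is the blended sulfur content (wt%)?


Linear sulfur blending: S_blend = x1*S1 + x2*S2
Contribution 1: 0.52 * 1.713 = 0.89076 wt%
Contribution 2: 0.48 * 3.63 = 1.7424 wt%
S_blend = 0.89076 + 1.7424 = 2.63316

2.63316 wt%


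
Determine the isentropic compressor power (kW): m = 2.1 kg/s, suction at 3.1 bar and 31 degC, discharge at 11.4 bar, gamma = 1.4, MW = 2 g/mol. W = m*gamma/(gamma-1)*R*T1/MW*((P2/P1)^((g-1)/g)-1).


Isentropic work: W = m*(gamma/(gamma-1))*(R*T1/MW)*((P2/P1)^((gamma-1)/gamma) - 1)
T1 = 31 + 273.15 = 304.15 K
Pressure ratio = 11.4 / 3.1 = 3.67742
Exponent = (1.4 - 1)/1.4 = 0.285714
(P2/P1)^exp - 1 = 3.67742^0.285714 - 1 = 0.45072
W = 2.1 * 1.4 / 0.4 * 8.314 * 304.15 / 2 * 0.45072 = 4189

4189 kW


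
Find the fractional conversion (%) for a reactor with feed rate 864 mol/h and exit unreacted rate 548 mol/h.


X = (F_in - F_out) / F_in * 100
Moles reacted = 864 - 548 = 316
X = 316 / 864 * 100
= 0.3657 * 100
= 36.57 %

36.57 %


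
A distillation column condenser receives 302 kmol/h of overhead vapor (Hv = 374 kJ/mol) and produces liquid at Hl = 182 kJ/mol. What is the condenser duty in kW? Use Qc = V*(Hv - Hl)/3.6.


Qc = 302 * (374 - 182) / 3.6 = 302 * 192 / 3.6 = 16110

16110 kW


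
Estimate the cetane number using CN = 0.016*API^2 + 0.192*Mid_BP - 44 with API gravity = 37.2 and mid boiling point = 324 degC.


CN = 0.016 * 37.2^2 + 0.192 * 324 - 44
CN = 22.14144 + 62.208 - 44 = 40.34944

40.34944


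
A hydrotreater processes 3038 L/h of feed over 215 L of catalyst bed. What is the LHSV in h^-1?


LHSV = volumetric feed rate / catalyst volume
= 3038 L/h / 215 L
= 14.13 h^-1

14.13 h^-1


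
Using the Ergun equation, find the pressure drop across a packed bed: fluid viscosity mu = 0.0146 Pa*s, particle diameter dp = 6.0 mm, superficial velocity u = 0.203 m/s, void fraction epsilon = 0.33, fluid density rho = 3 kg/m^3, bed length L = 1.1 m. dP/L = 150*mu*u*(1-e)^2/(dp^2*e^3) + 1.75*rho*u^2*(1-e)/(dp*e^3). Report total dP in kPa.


dp = 6.0 mm = 0.006 m
Viscous term = 150*0.0146*0.203*(1-0.33)^2 / (0.006^2*0.33^3) = 154257
Inertial term = 1.75*3*0.203^2*(1-0.33) / (0.006*0.33^3) = 672.254
dP/L = 154257 + 672.254 = 154929 Pa/m
dP = 154929 * 1.1 / 1000 = 170.4 kPa

170.4 kPa


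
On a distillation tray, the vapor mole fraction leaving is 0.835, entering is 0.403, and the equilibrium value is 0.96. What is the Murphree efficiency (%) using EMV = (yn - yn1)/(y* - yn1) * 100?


Murphree vapor efficiency: EMV = (y_n - y_(n-1)) / (y*_n - y_(n-1)) * 100
EMV = (0.835 - 0.403) / (0.96 - 0.403) * 100 = 0.432 / 0.557 * 100 = 77.56

77.56 %


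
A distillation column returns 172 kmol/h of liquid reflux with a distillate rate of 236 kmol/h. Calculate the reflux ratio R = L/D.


Reflux ratio definition: R = L / D (liquid returned / distillate withdrawn)
L = 172 kmol/h, D = 236 kmol/h
R = 172 / 236 = 0.7288

0.7288


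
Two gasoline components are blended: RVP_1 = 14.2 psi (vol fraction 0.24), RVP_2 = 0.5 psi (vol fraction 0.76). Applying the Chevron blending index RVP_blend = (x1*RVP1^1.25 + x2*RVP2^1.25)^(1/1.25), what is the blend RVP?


Chevron index: RVP_blend = (sum xi*RVPi^1.25)^(1/1.25)
RVP^1.25 terms: 0.24 * 14.2^1.25 + 0.76 * 0.5^1.25 = 6.93518
RVP_blend = 6.93518^(1/1.25) = 4.708

4.708 psi


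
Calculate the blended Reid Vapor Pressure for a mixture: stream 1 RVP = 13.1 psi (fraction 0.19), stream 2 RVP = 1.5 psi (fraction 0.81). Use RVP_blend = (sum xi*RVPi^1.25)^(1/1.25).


Chevron index: RVP_blend = (sum xi*RVPi^1.25)^(1/1.25)
RVP^1.25 terms: 0.19 * 13.1^1.25 + 0.81 * 1.5^1.25 = 6.07987
RVP_blend = 6.07987^(1/1.25) = 4.238

4.238 psi


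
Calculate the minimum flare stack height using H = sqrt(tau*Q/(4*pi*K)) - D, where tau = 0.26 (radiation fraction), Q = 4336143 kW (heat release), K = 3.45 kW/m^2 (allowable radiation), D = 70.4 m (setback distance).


tau*Q/(4*pi*K) = 0.26 * 4336143 / (4 * pi * 3.45) = 26004.5
sqrt(26004.5) = 161.259
H = 161.259 - 70.4 = 90.86

90.86 m


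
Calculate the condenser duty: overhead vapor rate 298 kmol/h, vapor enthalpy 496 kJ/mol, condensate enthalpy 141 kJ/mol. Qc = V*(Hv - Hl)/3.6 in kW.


Qc = 298 * (496 - 141) / 3.6 = 298 * 355 / 3.6 = 29390

29390 kW


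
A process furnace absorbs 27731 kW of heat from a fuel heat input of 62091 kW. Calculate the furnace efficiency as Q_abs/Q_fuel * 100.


Furnace efficiency = Q_absorbed / Q_fuel * 100
= 27731 / 62091 * 100 = 44.66

44.66 %


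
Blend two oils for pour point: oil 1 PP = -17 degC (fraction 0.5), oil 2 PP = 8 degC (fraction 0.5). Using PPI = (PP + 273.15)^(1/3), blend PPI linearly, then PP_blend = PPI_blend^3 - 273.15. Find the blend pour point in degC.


PPI_1 = (-17 + 273.15)^(1/3) = 6.350844
PPI_2 = (8 + 273.15)^(1/3) = 6.551077
PPI_blend = 0.5 * 6.350844 + 0.5 * 6.551077 = 6.450961
PP_blend = 6.450961^3 - 273.15 = 268.4561 - 273.15 = -4.69

-4.69 degC


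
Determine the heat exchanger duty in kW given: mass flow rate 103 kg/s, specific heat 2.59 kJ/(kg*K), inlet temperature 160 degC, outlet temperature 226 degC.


Q = m_dot * cp * delta_T
delta_T = 226 - 160 = 66 K
Q = 103 * 2.59 * 66
= 266.77 * 66
= 17606.82 kW

17606.82 kW


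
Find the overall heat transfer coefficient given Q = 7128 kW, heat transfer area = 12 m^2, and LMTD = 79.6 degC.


From Q = U*A*LMTD, U = Q / (A * LMTD)
U = 7128 / (12 * 79.6) = 7128 / 955.2 = 7.462

7.462 kW/(m^2*K)


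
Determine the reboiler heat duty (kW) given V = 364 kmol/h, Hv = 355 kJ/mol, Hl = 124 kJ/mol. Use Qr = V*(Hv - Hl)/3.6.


Qr = 364 * (355 - 124) / 3.6 = 364 * 231 / 3.6 = 23360

23360 kW


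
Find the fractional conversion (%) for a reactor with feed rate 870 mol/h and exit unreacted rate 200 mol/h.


X = (F_in - F_out) / F_in * 100
Moles reacted = 870 - 200 = 670
X = 670 / 870 * 100
= 0.7701 * 100
= 77.01 %

77.01 %


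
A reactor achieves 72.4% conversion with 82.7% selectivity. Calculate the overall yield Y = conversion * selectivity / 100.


Overall yield = conversion (%) * selectivity (%) / 100
Conversion = 72.4%, Selectivity = 82.7%
Y = 72.4 * 82.7 / 100
= 59.8748 %

59.8748 %


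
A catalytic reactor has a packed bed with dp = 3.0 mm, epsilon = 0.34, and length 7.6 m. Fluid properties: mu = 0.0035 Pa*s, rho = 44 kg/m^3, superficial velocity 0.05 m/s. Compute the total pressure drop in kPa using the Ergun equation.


dp = 3.0 mm = 0.003 m
Viscous term = 150*0.0035*0.05*(1-0.34)^2 / (0.003^2*0.34^3) = 32325
Inertial term = 1.75*44*0.05^2*(1-0.34) / (0.003*0.34^3) = 1077.5
dP/L = 32325 + 1077.5 = 33402.5 Pa/m
dP = 33402.5 * 7.6 / 1000 = 253.9 kPa

253.9 kPa


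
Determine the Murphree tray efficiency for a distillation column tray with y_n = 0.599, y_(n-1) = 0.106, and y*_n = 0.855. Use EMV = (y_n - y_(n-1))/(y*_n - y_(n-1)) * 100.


Murphree vapor efficiency: EMV = (y_n - y_(n-1)) / (y*_n - y_(n-1)) * 100
EMV = (0.599 - 0.106) / (0.855 - 0.106) * 100 = 0.493 / 0.749 * 100 = 65.82

65.82 %


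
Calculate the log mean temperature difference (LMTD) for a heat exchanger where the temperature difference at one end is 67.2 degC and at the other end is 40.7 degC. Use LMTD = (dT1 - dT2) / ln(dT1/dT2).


LMTD = (dT1 - dT2) / ln(dT1/dT2)
= (67.2 - 40.7) / ln(67.2 / 40.7) = 26.5 / 0.501445 = 52.85

52.85 degC


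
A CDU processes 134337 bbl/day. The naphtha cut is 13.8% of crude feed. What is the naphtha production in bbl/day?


Crude throughput = 134337 bbl/day
Fraction yield = 13.8%
yield = throughput * fraction / 100
yield = 134337 * 13.8 / 100 = 18538.506

18538.506 bbl/day


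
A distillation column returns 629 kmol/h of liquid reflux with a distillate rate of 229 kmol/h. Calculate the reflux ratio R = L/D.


Reflux ratio definition: R = L / D (liquid returned / distillate withdrawn)
L = 629 kmol/h, D = 229 kmol/h
R = 629 / 229 = 2.747

2.747


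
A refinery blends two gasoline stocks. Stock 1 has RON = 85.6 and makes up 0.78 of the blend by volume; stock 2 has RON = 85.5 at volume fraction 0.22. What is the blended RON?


Linear blending: RON_blend = sum(vi * RONi)
Contribution 1: 0.78 * 85.6 = 66.768
Contribution 2: 0.22 * 85.5 = 18.81
RON_blend = 66.768 + 18.81 = 85.578

85.578


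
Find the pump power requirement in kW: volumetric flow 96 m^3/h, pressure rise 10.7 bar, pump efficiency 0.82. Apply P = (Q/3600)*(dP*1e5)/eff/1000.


Q = 96 / 3600 = 0.0266667 m^3/s
P = 0.0266667 * (10.7 * 1e5) / 0.82 / 1000 = 34.80

34.80 kW


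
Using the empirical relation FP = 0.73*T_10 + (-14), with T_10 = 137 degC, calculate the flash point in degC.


FP = 0.73 * 137 + (-14) = 86.01

86.01 degC


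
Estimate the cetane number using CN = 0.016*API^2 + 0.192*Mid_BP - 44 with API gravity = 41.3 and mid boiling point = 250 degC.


CN = 0.016 * 41.3^2 + 0.192 * 250 - 44
CN = 27.29104 + 48 - 44 = 31.29104

31.29104


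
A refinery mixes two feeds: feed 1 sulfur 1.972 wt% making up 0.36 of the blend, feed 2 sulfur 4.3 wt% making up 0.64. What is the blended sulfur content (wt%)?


Linear sulfur blending: S_blend = x1*S1 + x2*S2
Contribution 1: 0.36 * 1.972 = 0.70992 wt%
Contribution 2: 0.64 * 4.3 = 2.752 wt%
S_blend = 0.70992 + 2.752 = 3.46192

3.46192 wt%


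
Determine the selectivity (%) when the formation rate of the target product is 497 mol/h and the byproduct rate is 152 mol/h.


Selectivity = desired / (desired + undesired) * 100
Total products = 497 + 152 = 649 mol/h
S = 497 / 649 * 100
= 0.7658 * 100
= 76.58 %

76.58 %


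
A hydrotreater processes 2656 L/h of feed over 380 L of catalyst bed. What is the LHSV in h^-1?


LHSV = volumetric feed rate / catalyst volume
= 2656 L/h / 380 L
= 6.989 h^-1

6.989 h^-1


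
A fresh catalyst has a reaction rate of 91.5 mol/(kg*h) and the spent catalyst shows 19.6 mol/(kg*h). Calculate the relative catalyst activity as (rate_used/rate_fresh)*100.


Activity (%) = (rate_used / rate_fresh) * 100
rate_used = 19.6, rate_fresh = 91.5
= (19.6 / 91.5) * 100
= 0.2142 * 100 = 21.42

21.42 %


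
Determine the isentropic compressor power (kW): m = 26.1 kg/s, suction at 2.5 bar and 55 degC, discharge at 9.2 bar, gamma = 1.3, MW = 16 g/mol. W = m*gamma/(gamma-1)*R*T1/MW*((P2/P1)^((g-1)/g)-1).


Isentropic work: W = m*(gamma/(gamma-1))*(R*T1/MW)*((P2/P1)^((gamma-1)/gamma) - 1)
T1 = 55 + 273.15 = 328.15 K
Pressure ratio = 9.2 / 2.5 = 3.68
Exponent = (1.3 - 1)/1.3 = 0.230769
(P2/P1)^exp - 1 = 3.68^0.230769 - 1 = 0.350766
W = 26.1 * 1.3 / 0.3 * 8.314 * 328.15 / 16 * 0.350766 = 6765

6765 kW


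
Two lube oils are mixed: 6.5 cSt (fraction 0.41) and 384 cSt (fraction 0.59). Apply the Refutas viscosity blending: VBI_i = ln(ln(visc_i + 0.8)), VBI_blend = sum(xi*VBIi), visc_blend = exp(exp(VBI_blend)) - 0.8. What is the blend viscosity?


Refutas method: VBN_i = 14.534*ln(ln(visc_i + 0.8)) + 10.975, blended linearly by mass fraction; since VBN is linear in VBI_i = ln(ln(visc_i + 0.8)) and the fractions sum to 1, blend VBI directly: visc = exp(exp(VBI_blend)) - 0.8
VBI_1 = ln(ln(6.5 + 0.8)) = 0.687066
VBI_2 = ln(ln(384 + 0.8)) = 1.78385
VBI_blend = 0.41 * 0.687066 + 0.59 * 1.78385 = 1.33417
visc_blend = exp(exp(1.33417)) - 0.8 = 43.76

43.76 cSt


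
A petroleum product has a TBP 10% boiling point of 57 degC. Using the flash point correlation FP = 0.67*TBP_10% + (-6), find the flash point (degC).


FP = 0.67 * 57 + (-6) = 32.19

32.19 degC


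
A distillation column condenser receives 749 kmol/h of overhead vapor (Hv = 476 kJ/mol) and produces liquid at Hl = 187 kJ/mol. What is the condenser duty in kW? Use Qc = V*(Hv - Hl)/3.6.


Qc = 749 * (476 - 187) / 3.6 = 749 * 289 / 3.6 = 60130

60130 kW


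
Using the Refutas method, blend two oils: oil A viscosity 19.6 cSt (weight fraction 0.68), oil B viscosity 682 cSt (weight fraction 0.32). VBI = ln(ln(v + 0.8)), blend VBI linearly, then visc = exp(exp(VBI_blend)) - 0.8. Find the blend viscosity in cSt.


Refutas method: VBN_i = 14.534*ln(ln(visc_i + 0.8)) + 10.975, blended linearly by mass fraction; since VBN is linear in VBI_i = ln(ln(visc_i + 0.8)) and the fractions sum to 1, blend VBI directly: visc = exp(exp(VBI_blend)) - 0.8
VBI_1 = ln(ln(19.6 + 0.8)) = 1.10378
VBI_2 = ln(ln(682 + 0.8)) = 1.87583
VBI_blend = 0.68 * 1.10378 + 0.32 * 1.87583 = 1.35084
visc_blend = exp(exp(1.35084)) - 0.8 = 46.70

46.70 cSt


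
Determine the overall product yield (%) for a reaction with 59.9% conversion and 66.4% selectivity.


Overall yield = conversion (%) * selectivity (%) / 100
Conversion = 59.9%, Selectivity = 66.4%
Y = 59.9 * 66.4 / 100
= 39.7736 %

39.7736 %


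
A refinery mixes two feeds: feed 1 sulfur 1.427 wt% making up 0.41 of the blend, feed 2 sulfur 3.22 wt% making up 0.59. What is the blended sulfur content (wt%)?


Linear sulfur blending: S_blend = x1*S1 + x2*S2
Contribution 1: 0.41 * 1.427 = 0.58507 wt%
Contribution 2: 0.59 * 3.22 = 1.8998 wt%
S_blend = 0.58507 + 1.8998 = 2.48487

2.48487 wt%


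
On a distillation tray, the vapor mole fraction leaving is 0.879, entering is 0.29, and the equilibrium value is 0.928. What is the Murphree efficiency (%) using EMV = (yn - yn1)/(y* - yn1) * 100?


Murphree vapor efficiency: EMV = (y_n - y_(n-1)) / (y*_n - y_(n-1)) * 100
EMV = (0.879 - 0.29) / (0.928 - 0.29) * 100 = 0.589 / 0.638 * 100 = 92.32

92.32 %


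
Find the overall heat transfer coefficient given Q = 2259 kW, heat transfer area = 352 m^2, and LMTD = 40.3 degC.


From Q = U*A*LMTD, U = Q / (A * LMTD)
U = 2259 / (352 * 40.3) = 2259 / 14185.6 = 0.1592

0.1592 kW/(m^2*K)


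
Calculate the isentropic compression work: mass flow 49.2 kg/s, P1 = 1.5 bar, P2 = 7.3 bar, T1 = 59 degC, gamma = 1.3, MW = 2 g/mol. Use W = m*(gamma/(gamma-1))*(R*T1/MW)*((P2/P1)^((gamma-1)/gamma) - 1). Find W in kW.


Isentropic work: W = m*(gamma/(gamma-1))*(R*T1/MW)*((P2/P1)^((gamma-1)/gamma) - 1)
T1 = 59 + 273.15 = 332.15 K
Pressure ratio = 7.3 / 1.5 = 4.86667
Exponent = (1.3 - 1)/1.3 = 0.230769
(P2/P1)^exp - 1 = 4.86667^0.230769 - 1 = 0.440761
W = 49.2 * 1.3 / 0.3 * 8.314 * 332.15 / 2 * 0.440761 = 129700

129700 kW


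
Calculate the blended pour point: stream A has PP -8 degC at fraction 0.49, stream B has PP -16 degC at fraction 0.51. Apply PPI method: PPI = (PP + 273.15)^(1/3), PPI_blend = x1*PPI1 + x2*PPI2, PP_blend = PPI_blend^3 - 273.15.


PPI_1 = (-8 + 273.15)^(1/3) = 6.42437
PPI_2 = (-16 + 273.15)^(1/3) = 6.359098
PPI_blend = 0.49 * 6.42437 + 0.51 * 6.359098 = 6.391081
PP_blend = 6.391081^3 - 273.15 = 261.0496 - 273.15 = -12.1

-12.1 degC
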